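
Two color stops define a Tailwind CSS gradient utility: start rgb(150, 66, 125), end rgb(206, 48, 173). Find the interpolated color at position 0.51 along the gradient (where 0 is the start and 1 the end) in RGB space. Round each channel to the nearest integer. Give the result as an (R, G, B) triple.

R = 150 + 0.51 × (206 − 150) = 150 + 0.51 × 56 = 178.56 → 179
G = 66 + 0.51 × (48 − 66) = 66 + 0.51 × -18 = 56.82 → 57
B = 125 + 0.51 × (173 − 125) = 125 + 0.51 × 48 = 149.48 → 149
So the blended color is (179, 57, 149), about #b33995.

(179, 57, 149)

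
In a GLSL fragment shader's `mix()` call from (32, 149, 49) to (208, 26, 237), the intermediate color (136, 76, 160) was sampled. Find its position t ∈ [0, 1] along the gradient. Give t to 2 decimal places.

0.59

Invert the lerp on the B channel (largest span, 188): t = (160 − 49) / (237 − 49) = 111/188 = 0.59043.
Check on R: (136 − 32)/(208 − 32) = 0.5909 ✓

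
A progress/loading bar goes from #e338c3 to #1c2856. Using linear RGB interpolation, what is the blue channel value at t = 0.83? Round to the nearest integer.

105

B₁ = 195 (from #e338c3), B₂ = 86 (from #1c2856).
B = 195 + 0.83 × (86 − 195) = 104.53 → 105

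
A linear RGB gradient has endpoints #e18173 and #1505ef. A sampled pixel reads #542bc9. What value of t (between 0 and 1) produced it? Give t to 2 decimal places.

0.69

Invert the lerp on the R channel (largest span, 204): t = (84 − 225) / (21 − 225) = -141/-204 = 0.69118.
Check on G: (43 − 129)/(5 − 129) = 0.6935 ✓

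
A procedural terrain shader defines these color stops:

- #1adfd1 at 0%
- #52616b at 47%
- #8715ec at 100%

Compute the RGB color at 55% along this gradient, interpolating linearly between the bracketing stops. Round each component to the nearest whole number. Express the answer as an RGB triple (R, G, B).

(90, 86, 126)

55% lies between the 47% and 100% stops, so the local fraction is t = (55 − 47)/(100 − 47) = 8/53 ≈ 0.1509.
#52616b → (82, 97, 107); #8715ec → (135, 21, 236).
R = 82 + 0.1509 × (135 − 82) = 89.998 → 90
G = 97 + 0.1509 × (21 − 97) = 85.532 → 86
B = 107 + 0.1509 × (236 − 107) = 126.466 → 126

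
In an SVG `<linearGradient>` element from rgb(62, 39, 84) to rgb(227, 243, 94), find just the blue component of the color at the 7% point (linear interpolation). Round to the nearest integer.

B = 84 + 0.07 × (94 − 84) = 84.7 → 85

85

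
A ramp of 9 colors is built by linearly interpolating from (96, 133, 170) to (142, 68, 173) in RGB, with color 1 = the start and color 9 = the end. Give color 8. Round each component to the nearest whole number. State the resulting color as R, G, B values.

(136, 76, 173)

With 9 swatches and endpoints inclusive, swatch 8 sits at t = (8 − 1)/(9 − 1) = 7/8 ≈ 0.875.
R = 96 + 0.875 × (142 − 96) = 136.25 → 136
G = 133 + 0.875 × (68 − 133) = 76.125 → 76
B = 170 + 0.875 × (173 − 170) = 172.625 → 173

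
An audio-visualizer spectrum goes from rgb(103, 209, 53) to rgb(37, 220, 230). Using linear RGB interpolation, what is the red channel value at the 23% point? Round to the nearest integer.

R = 103 + 0.23 × (37 − 103) = 87.82 → 88

88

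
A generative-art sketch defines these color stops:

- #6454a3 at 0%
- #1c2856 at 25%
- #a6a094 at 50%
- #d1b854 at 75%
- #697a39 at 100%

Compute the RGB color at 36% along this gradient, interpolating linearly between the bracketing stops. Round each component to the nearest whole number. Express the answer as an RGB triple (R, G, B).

36% lies between the 25% and 50% stops, so the local fraction is t = (36 − 25)/(50 − 25) = 11/25 ≈ 0.44.
#1c2856 → (28, 40, 86); #a6a094 → (166, 160, 148).
R = 28 + 0.44 × (166 − 28) = 88.72 → 89
G = 40 + 0.44 × (160 − 40) = 92.8 → 93
B = 86 + 0.44 × (148 − 86) = 113.28 → 113

(89, 93, 113)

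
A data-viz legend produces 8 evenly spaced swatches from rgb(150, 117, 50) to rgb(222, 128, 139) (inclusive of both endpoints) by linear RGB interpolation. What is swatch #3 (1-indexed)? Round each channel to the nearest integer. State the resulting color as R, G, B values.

(171, 120, 75)

With 8 swatches and endpoints inclusive, swatch 3 sits at t = (3 − 1)/(8 − 1) = 2/7 ≈ 0.2857.
R = 150 + 0.2857 × (222 − 150) = 170.57 → 171
G = 117 + 0.2857 × (128 − 117) = 120.143 → 120
B = 50 + 0.2857 × (139 − 50) = 75.427 → 75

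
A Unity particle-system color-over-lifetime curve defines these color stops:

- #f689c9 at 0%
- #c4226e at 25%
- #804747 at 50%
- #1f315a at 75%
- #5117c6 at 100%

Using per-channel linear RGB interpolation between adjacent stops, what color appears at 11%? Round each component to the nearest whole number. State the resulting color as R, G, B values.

11% lies between the 0% and 25% stops, so the local fraction is t = (11 − 0)/(25 − 0) = 11/25 ≈ 0.44.
#f689c9 → (246, 137, 201); #c4226e → (196, 34, 110).
R = 246 + 0.44 × (196 − 246) = 224 → 224
G = 137 + 0.44 × (34 − 137) = 91.68 → 92
B = 201 + 0.44 × (110 − 201) = 160.96 → 161

(224, 92, 161)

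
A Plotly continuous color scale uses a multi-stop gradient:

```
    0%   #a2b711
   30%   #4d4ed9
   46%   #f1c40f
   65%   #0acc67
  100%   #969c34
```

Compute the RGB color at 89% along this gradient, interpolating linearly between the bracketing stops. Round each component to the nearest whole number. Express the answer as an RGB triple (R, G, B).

(106, 171, 68)

89% lies between the 65% and 100% stops, so the local fraction is t = (89 − 65)/(100 − 65) = 24/35 ≈ 0.6857.
#0acc67 → (10, 204, 103); #969c34 → (150, 156, 52).
R = 10 + 0.6857 × (150 − 10) = 105.998 → 106
G = 204 + 0.6857 × (156 − 204) = 171.086 → 171
B = 103 + 0.6857 × (52 − 103) = 68.029 → 68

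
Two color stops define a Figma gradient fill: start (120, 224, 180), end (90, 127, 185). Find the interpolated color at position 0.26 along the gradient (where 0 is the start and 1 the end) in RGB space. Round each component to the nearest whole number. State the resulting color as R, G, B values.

(112, 199, 181)

R = 120 + 0.26 × (90 − 120) = 120 + 0.26 × -30 = 112.2 → 112
G = 224 + 0.26 × (127 − 224) = 224 + 0.26 × -97 = 198.78 → 199
B = 180 + 0.26 × (185 − 180) = 180 + 0.26 × 5 = 181.3 → 181
So the blended color is (112, 199, 181), about #70c7b5.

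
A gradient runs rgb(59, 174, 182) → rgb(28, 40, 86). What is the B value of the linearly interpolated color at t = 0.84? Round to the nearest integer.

B = 182 + 0.84 × (86 − 182) = 101.36 → 101

101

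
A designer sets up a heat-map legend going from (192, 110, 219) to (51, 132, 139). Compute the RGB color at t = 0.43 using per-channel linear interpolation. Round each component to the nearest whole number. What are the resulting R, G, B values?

(131, 119, 185)

R = 192 + 0.43 × (51 − 192) = 192 + 0.43 × -141 = 131.37 → 131
G = 110 + 0.43 × (132 − 110) = 110 + 0.43 × 22 = 119.46 → 119
B = 219 + 0.43 × (139 − 219) = 219 + 0.43 × -80 = 184.6 → 185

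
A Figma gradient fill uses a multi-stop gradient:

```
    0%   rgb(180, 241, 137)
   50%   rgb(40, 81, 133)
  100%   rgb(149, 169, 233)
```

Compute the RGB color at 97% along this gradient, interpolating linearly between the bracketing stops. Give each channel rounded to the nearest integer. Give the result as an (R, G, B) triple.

97% lies between the 50% and 100% stops, so the local fraction is t = (97 − 50)/(100 − 50) = 47/50 ≈ 0.94.
R = 40 + 0.94 × (149 − 40) = 142.46 → 142
G = 81 + 0.94 × (169 − 81) = 163.72 → 164
B = 133 + 0.94 × (233 − 133) = 227 → 227

(142, 164, 227)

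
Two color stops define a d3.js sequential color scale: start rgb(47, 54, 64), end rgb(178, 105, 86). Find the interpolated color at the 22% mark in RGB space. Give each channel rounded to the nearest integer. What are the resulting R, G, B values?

22% corresponds to t = 0.22.
R = 47 + 0.22 × (178 − 47) = 47 + 0.22 × 131 = 75.82 → 76
G = 54 + 0.22 × (105 − 54) = 54 + 0.22 × 51 = 65.22 → 65
B = 64 + 0.22 × (86 − 64) = 64 + 0.22 × 22 = 68.84 → 69

(76, 65, 69)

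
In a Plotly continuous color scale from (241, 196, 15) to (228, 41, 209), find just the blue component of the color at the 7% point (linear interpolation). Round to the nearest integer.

29

B = 15 + 0.07 × (209 − 15) = 28.58 → 29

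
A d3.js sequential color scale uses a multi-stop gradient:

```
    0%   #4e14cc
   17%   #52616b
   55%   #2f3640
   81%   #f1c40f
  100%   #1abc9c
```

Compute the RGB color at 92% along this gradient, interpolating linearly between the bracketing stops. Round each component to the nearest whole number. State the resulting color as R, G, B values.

92% lies between the 81% and 100% stops, so the local fraction is t = (92 − 81)/(100 − 81) = 11/19 ≈ 0.5789.
#f1c40f → (241, 196, 15); #1abc9c → (26, 188, 156).
R = 241 + 0.5789 × (26 − 241) = 116.537 → 117
G = 196 + 0.5789 × (188 − 196) = 191.369 → 191
B = 15 + 0.5789 × (156 − 15) = 96.625 → 97

(117, 191, 97)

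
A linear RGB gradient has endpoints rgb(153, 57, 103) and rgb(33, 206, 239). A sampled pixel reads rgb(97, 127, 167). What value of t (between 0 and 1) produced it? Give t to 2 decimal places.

0.47

Invert the lerp on the G channel (largest span, 149): t = (127 − 57) / (206 − 57) = 70/149 = 0.4698.
Check on R: (97 − 153)/(33 − 153) = 0.4667 ✓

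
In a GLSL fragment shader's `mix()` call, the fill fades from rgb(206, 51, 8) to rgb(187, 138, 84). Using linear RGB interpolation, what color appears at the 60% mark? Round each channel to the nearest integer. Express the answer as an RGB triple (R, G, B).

(195, 103, 54)

60% corresponds to t = 0.6.
R = 206 + 0.6 × (187 − 206) = 206 + 0.6 × -19 = 194.6 → 195
G = 51 + 0.6 × (138 − 51) = 51 + 0.6 × 87 = 103.2 → 103
B = 8 + 0.6 × (84 − 8) = 8 + 0.6 × 76 = 53.6 → 54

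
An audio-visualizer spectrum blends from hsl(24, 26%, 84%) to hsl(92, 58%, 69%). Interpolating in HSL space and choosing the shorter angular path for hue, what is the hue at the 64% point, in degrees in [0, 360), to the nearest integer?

68

Hue arc: Δh = 92 − 24 = 68° (|Δh| ≤ 180, already the shorter path).
H = 24 + 0.64 × (68) = 67.52 → 68°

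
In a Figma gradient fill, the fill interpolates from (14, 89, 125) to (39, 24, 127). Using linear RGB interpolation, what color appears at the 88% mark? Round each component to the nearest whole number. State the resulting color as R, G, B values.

88% corresponds to t = 0.88.
R = 14 + 0.88 × (39 − 14) = 14 + 0.88 × 25 = 36 → 36
G = 89 + 0.88 × (24 − 89) = 89 + 0.88 × -65 = 31.8 → 32
B = 125 + 0.88 × (127 − 125) = 125 + 0.88 × 2 = 126.76 → 127

(36, 32, 127)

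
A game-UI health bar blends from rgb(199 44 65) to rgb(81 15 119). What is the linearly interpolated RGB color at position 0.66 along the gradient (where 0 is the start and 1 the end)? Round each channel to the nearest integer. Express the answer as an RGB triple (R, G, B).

R = 199 + 0.66 × (81 − 199) = 199 + 0.66 × -118 = 121.12 → 121
G = 44 + 0.66 × (15 − 44) = 44 + 0.66 × -29 = 24.86 → 25
B = 65 + 0.66 × (119 − 65) = 65 + 0.66 × 54 = 100.64 → 101
So the blended color is (121, 25, 101), about #791965.

(121, 25, 101)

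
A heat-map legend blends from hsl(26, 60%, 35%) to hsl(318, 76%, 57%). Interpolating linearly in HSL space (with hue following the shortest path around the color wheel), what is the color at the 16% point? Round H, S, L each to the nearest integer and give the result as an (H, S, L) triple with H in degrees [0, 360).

(15, 63, 39)

Hue: 318 − 26 = 292°, but |292| > 180 so the shorter arc goes the other way: Δh = 292 − 360 = -68°.
H = 26 + 0.16 × (-68) = 15.12 → 15°
S = 60 + 0.16 × (76 − 60) = 62.56 → 63%
L = 35 + 0.16 × (57 − 35) = 38.52 → 39%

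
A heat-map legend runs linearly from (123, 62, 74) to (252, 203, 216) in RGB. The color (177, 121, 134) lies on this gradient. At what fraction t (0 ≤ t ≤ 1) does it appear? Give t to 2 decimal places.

0.42

Invert the lerp on the B channel (largest span, 142): t = (134 − 74) / (216 − 74) = 60/142 = 0.42254.
Check on R: (177 − 123)/(252 − 123) = 0.4186 ✓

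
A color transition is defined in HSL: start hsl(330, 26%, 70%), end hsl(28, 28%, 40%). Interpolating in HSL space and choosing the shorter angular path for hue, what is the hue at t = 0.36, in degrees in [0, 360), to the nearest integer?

Hue: 28 − 330 = -302°, but |-302| > 180 so the shorter arc goes the other way: Δh = -302 + 360 = 58°.
H = 330 + 0.36 × (58) = 350.88 → 351°

351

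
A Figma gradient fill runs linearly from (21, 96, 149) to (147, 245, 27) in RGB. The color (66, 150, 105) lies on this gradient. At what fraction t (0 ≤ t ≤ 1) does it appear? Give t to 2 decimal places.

Invert the lerp on the G channel (largest span, 149): t = (150 − 96) / (245 − 96) = 54/149 = 0.36242.
Check on R: (66 − 21)/(147 − 21) = 0.3571 ✓

0.36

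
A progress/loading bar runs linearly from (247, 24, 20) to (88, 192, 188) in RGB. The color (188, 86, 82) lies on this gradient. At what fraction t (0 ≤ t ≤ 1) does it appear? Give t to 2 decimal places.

0.37

Invert the lerp on the G channel (largest span, 168): t = (86 − 24) / (192 − 24) = 62/168 = 0.36905.
Check on R: (188 − 247)/(88 − 247) = 0.3711 ✓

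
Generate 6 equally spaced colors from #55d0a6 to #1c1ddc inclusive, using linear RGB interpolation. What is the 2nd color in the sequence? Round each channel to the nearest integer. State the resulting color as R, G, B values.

With 6 swatches and endpoints inclusive, swatch 2 sits at t = (2 − 1)/(6 − 1) = 1/5 ≈ 0.2.
#55d0a6 → (85, 208, 166); #1c1ddc → (28, 29, 220).
R = 85 + 0.2 × (28 − 85) = 73.6 → 74
G = 208 + 0.2 × (29 − 208) = 172.2 → 172
B = 166 + 0.2 × (220 − 166) = 176.8 → 177

(74, 172, 177)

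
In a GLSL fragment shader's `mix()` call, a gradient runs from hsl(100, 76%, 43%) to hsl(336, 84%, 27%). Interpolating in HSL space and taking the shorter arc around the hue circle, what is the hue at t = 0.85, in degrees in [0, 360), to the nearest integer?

355

Hue: 336 − 100 = 236°, but |236| > 180 so the shorter arc goes the other way: Δh = 236 − 360 = -124°.
H = 100 + 0.85 × (-124) = -5.4 → -5 → -5 mod 360 = 355°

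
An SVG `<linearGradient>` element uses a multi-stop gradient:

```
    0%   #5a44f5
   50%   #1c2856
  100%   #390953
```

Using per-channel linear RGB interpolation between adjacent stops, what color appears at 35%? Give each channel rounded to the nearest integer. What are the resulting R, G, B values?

35% lies between the 0% and 50% stops, so the local fraction is t = (35 − 0)/(50 − 0) = 35/50 ≈ 0.7.
#5a44f5 → (90, 68, 245); #1c2856 → (28, 40, 86).
R = 90 + 0.7 × (28 − 90) = 46.6 → 47
G = 68 + 0.7 × (40 − 68) = 48.4 → 48
B = 245 + 0.7 × (86 − 245) = 133.7 → 134

(47, 48, 134)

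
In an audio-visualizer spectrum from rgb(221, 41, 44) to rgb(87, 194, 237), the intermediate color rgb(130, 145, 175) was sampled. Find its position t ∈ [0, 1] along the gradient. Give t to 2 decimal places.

Invert the lerp on the B channel (largest span, 193): t = (175 − 44) / (237 − 44) = 131/193 = 0.67876.
Check on R: (130 − 221)/(87 − 221) = 0.6791 ✓

0.68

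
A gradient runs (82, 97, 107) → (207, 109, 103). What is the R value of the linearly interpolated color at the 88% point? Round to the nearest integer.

192

R = 82 + 0.88 × (207 − 82) = 192 → 192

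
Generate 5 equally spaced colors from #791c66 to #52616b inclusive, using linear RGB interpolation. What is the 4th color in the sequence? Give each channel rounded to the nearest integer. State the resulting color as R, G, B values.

With 5 swatches and endpoints inclusive, swatch 4 sits at t = (4 − 1)/(5 − 1) = 3/4 ≈ 0.75.
#791c66 → (121, 28, 102); #52616b → (82, 97, 107).
R = 121 + 0.75 × (82 − 121) = 91.75 → 92
G = 28 + 0.75 × (97 − 28) = 79.75 → 80
B = 102 + 0.75 × (107 − 102) = 105.75 → 106

(92, 80, 106)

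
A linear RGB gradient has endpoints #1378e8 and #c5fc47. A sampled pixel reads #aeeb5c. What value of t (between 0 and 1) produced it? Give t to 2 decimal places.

0.87

Invert the lerp on the R channel (largest span, 178): t = (174 − 19) / (197 − 19) = 155/178 = 0.87079.
Check on G: (235 − 120)/(252 − 120) = 0.8712 ✓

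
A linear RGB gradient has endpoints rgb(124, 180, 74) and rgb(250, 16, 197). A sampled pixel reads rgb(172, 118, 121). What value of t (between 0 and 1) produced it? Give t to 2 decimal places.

Invert the lerp on the G channel (largest span, 164): t = (118 − 180) / (16 − 180) = -62/-164 = 0.37805.
Check on R: (172 − 124)/(250 − 124) = 0.381 ✓

0.38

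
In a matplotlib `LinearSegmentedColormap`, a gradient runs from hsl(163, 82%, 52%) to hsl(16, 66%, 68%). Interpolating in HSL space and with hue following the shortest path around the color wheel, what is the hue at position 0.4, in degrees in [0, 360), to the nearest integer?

Hue arc: Δh = 16 − 163 = -147° (|Δh| ≤ 180, already the shorter path).
H = 163 + 0.4 × (-147) = 104.2 → 104°

104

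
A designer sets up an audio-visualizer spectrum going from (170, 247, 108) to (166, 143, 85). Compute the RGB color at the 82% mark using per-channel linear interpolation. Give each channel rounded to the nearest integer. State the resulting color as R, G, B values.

(167, 162, 89)

82% corresponds to t = 0.82.
R = 170 + 0.82 × (166 − 170) = 170 + 0.82 × -4 = 166.72 → 167
G = 247 + 0.82 × (143 − 247) = 247 + 0.82 × -104 = 161.72 → 162
B = 108 + 0.82 × (85 − 108) = 108 + 0.82 × -23 = 89.14 → 89
So the blended color is (167, 162, 89), about #a7a259.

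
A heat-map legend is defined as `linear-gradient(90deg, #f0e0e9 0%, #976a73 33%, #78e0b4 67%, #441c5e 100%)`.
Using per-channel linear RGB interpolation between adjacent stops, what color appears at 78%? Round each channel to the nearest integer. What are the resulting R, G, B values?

78% lies between the 67% and 100% stops, so the local fraction is t = (78 − 67)/(100 − 67) = 11/33 ≈ 0.3333.
#78e0b4 → (120, 224, 180); #441c5e → (68, 28, 94).
R = 120 + 0.3333 × (68 − 120) = 102.668 → 103
G = 224 + 0.3333 × (28 − 224) = 158.673 → 159
B = 180 + 0.3333 × (94 − 180) = 151.336 → 151

(103, 159, 151)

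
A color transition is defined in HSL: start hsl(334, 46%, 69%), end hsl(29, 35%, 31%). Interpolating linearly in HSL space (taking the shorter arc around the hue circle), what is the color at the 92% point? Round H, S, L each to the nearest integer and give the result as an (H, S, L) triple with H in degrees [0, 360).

Hue: 29 − 334 = -305°, but |-305| > 180 so the shorter arc goes the other way: Δh = -305 + 360 = 55°.
H = 334 + 0.92 × (55) = 384.6 → 385 → 385 mod 360 = 25°
S = 46 + 0.92 × (35 − 46) = 35.88 → 36%
L = 69 + 0.92 × (31 − 69) = 34.04 → 34%

(25, 36, 34)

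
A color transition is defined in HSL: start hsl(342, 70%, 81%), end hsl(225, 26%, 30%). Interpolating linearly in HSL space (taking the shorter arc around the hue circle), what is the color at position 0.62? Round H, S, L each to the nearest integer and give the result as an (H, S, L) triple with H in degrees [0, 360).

(269, 43, 49)

Hue arc: Δh = 225 − 342 = -117° (|Δh| ≤ 180, already the shorter path).
H = 342 + 0.62 × (-117) = 269.46 → 269°
S = 70 + 0.62 × (26 − 70) = 42.72 → 43%
L = 81 + 0.62 × (30 − 81) = 49.38 → 49%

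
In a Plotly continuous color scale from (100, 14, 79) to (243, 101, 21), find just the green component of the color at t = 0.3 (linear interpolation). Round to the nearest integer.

G = 14 + 0.3 × (101 − 14) = 40.1 → 40

40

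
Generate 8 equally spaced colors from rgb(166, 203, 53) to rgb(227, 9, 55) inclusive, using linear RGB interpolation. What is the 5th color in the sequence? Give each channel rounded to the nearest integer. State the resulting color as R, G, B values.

With 8 swatches and endpoints inclusive, swatch 5 sits at t = (5 − 1)/(8 − 1) = 4/7 ≈ 0.5714.
R = 166 + 0.5714 × (227 − 166) = 200.855 → 201
G = 203 + 0.5714 × (9 − 203) = 92.148 → 92
B = 53 + 0.5714 × (55 − 53) = 54.143 → 54

(201, 92, 54)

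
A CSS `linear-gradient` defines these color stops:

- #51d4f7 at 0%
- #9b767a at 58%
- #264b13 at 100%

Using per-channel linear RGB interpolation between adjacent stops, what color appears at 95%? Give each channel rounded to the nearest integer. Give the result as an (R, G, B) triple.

(52, 80, 31)

95% lies between the 58% and 100% stops, so the local fraction is t = (95 − 58)/(100 − 58) = 37/42 ≈ 0.881.
#9b767a → (155, 118, 122); #264b13 → (38, 75, 19).
R = 155 + 0.881 × (38 − 155) = 51.923 → 52
G = 118 + 0.881 × (75 − 118) = 80.117 → 80
B = 122 + 0.881 × (19 − 122) = 31.257 → 31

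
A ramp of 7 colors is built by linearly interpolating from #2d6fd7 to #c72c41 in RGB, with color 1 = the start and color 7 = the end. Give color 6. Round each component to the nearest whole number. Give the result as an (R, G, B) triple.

(173, 55, 90)

With 7 swatches and endpoints inclusive, swatch 6 sits at t = (6 − 1)/(7 − 1) = 5/6 ≈ 0.8333.
#2d6fd7 → (45, 111, 215); #c72c41 → (199, 44, 65).
R = 45 + 0.8333 × (199 − 45) = 173.328 → 173
G = 111 + 0.8333 × (44 − 111) = 55.169 → 55
B = 215 + 0.8333 × (65 − 215) = 90.005 → 90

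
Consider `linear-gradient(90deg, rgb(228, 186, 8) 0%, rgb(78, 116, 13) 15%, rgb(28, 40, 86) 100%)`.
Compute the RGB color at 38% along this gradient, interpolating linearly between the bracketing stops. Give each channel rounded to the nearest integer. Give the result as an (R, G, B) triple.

38% lies between the 15% and 100% stops, so the local fraction is t = (38 − 15)/(100 − 15) = 23/85 ≈ 0.2706.
R = 78 + 0.2706 × (28 − 78) = 64.47 → 64
G = 116 + 0.2706 × (40 − 116) = 95.434 → 95
B = 13 + 0.2706 × (86 − 13) = 32.754 → 33

(64, 95, 33)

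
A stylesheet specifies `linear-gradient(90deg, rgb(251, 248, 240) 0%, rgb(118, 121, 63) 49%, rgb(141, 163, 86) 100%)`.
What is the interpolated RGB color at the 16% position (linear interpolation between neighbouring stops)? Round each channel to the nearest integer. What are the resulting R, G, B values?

(208, 207, 182)

16% lies between the 0% and 49% stops, so the local fraction is t = (16 − 0)/(49 − 0) = 16/49 ≈ 0.3265.
R = 251 + 0.3265 × (118 − 251) = 207.576 → 208
G = 248 + 0.3265 × (121 − 248) = 206.535 → 207
B = 240 + 0.3265 × (63 − 240) = 182.209 → 182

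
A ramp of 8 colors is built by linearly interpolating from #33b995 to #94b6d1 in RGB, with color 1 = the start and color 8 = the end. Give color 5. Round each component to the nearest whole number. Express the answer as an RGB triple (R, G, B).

(106, 183, 183)

With 8 swatches and endpoints inclusive, swatch 5 sits at t = (5 − 1)/(8 − 1) = 4/7 ≈ 0.5714.
#33b995 → (51, 185, 149); #94b6d1 → (148, 182, 209).
R = 51 + 0.5714 × (148 − 51) = 106.426 → 106
G = 185 + 0.5714 × (182 − 185) = 183.286 → 183
B = 149 + 0.5714 × (209 − 149) = 183.284 → 183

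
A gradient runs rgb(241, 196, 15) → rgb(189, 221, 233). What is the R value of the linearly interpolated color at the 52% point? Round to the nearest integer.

R = 241 + 0.52 × (189 − 241) = 213.96 → 214

214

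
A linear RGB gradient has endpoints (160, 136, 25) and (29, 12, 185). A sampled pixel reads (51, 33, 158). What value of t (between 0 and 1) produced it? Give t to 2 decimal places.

Invert the lerp on the B channel (largest span, 160): t = (158 − 25) / (185 − 25) = 133/160 = 0.83125.
Check on R: (51 − 160)/(29 − 160) = 0.8321 ✓

0.83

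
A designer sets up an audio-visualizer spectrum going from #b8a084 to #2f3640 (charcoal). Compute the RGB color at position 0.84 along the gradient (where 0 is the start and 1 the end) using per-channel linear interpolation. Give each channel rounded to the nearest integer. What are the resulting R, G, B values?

(69, 71, 75)

#b8a084 → (184, 160, 132); #2f3640 → (47, 54, 64).
R = 184 + 0.84 × (47 − 184) = 184 + 0.84 × -137 = 68.92 → 69
G = 160 + 0.84 × (54 − 160) = 160 + 0.84 × -106 = 70.96 → 71
B = 132 + 0.84 × (64 − 132) = 132 + 0.84 × -68 = 74.88 → 75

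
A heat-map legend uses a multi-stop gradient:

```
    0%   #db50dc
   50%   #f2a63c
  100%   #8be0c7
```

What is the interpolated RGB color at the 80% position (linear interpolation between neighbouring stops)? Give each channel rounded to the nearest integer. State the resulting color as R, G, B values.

(180, 201, 143)

80% lies between the 50% and 100% stops, so the local fraction is t = (80 − 50)/(100 − 50) = 30/50 ≈ 0.6.
#f2a63c → (242, 166, 60); #8be0c7 → (139, 224, 199).
R = 242 + 0.6 × (139 − 242) = 180.2 → 180
G = 166 + 0.6 × (224 − 166) = 200.8 → 201
B = 60 + 0.6 × (199 − 60) = 143.4 → 143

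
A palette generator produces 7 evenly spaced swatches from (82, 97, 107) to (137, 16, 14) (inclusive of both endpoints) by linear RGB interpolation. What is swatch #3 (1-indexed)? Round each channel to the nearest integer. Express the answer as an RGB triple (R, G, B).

With 7 swatches and endpoints inclusive, swatch 3 sits at t = (3 − 1)/(7 − 1) = 2/6 ≈ 0.3333.
R = 82 + 0.3333 × (137 − 82) = 100.332 → 100
G = 97 + 0.3333 × (16 − 97) = 70.003 → 70
B = 107 + 0.3333 × (14 − 107) = 76.003 → 76

(100, 70, 76)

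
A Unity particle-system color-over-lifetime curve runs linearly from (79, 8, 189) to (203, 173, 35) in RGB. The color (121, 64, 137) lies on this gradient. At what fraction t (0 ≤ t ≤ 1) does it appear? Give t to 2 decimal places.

Invert the lerp on the G channel (largest span, 165): t = (64 − 8) / (173 − 8) = 56/165 = 0.33939.
Check on R: (121 − 79)/(203 − 79) = 0.3387 ✓

0.34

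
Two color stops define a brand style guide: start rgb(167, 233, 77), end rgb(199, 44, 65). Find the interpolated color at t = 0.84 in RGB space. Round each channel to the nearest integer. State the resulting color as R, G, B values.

R = 167 + 0.84 × (199 − 167) = 167 + 0.84 × 32 = 193.88 → 194
G = 233 + 0.84 × (44 − 233) = 233 + 0.84 × -189 = 74.24 → 74
B = 77 + 0.84 × (65 − 77) = 77 + 0.84 × -12 = 66.92 → 67
So the blended color is (194, 74, 67), about #c24a43.

(194, 74, 67)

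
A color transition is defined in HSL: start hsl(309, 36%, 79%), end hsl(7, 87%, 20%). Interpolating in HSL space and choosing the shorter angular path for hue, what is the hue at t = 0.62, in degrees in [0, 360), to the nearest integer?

Hue: 7 − 309 = -302°, but |-302| > 180 so the shorter arc goes the other way: Δh = -302 + 360 = 58°.
H = 309 + 0.62 × (58) = 344.96 → 345°

345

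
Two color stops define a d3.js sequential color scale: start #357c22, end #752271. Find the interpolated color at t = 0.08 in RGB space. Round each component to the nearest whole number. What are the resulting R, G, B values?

(58, 117, 40)

#357c22 → (53, 124, 34); #752271 → (117, 34, 113).
R = 53 + 0.08 × (117 − 53) = 53 + 0.08 × 64 = 58.12 → 58
G = 124 + 0.08 × (34 − 124) = 124 + 0.08 × -90 = 116.8 → 117
B = 34 + 0.08 × (113 − 34) = 34 + 0.08 × 79 = 40.32 → 40
So the blended color is (58, 117, 40), about #3a7528.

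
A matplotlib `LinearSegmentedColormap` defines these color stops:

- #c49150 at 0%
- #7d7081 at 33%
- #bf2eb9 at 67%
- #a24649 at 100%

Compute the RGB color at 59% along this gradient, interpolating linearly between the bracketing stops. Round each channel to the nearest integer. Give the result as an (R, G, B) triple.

59% lies between the 33% and 67% stops, so the local fraction is t = (59 − 33)/(67 − 33) = 26/34 ≈ 0.7647.
#7d7081 → (125, 112, 129); #bf2eb9 → (191, 46, 185).
R = 125 + 0.7647 × (191 − 125) = 175.47 → 175
G = 112 + 0.7647 × (46 − 112) = 61.53 → 62
B = 129 + 0.7647 × (185 − 129) = 171.823 → 172

(175, 62, 172)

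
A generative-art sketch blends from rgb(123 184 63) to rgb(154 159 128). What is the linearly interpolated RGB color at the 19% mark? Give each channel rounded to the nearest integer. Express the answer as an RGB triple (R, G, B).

(129, 179, 75)

19% corresponds to t = 0.19.
R = 123 + 0.19 × (154 − 123) = 123 + 0.19 × 31 = 128.89 → 129
G = 184 + 0.19 × (159 − 184) = 184 + 0.19 × -25 = 179.25 → 179
B = 63 + 0.19 × (128 − 63) = 63 + 0.19 × 65 = 75.35 → 75
So the blended color is (129, 179, 75), about #81b34b.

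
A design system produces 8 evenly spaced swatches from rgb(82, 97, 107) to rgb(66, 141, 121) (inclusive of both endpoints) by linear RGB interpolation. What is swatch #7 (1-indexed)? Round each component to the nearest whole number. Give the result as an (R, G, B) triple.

With 8 swatches and endpoints inclusive, swatch 7 sits at t = (7 − 1)/(8 − 1) = 6/7 ≈ 0.8571.
R = 82 + 0.8571 × (66 − 82) = 68.286 → 68
G = 97 + 0.8571 × (141 − 97) = 134.712 → 135
B = 107 + 0.8571 × (121 − 107) = 118.999 → 119

(68, 135, 119)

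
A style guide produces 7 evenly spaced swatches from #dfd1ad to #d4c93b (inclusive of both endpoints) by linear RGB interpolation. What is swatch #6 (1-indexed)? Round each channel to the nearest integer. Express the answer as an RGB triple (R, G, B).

(214, 202, 78)

With 7 swatches and endpoints inclusive, swatch 6 sits at t = (6 − 1)/(7 − 1) = 5/6 ≈ 0.8333.
#dfd1ad → (223, 209, 173); #d4c93b → (212, 201, 59).
R = 223 + 0.8333 × (212 − 223) = 213.834 → 214
G = 209 + 0.8333 × (201 − 209) = 202.334 → 202
B = 173 + 0.8333 × (59 − 173) = 78.004 → 78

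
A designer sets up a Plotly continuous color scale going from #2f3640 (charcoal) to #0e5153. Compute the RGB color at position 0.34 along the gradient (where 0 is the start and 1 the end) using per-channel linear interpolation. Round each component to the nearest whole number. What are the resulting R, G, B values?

#2f3640 → (47, 54, 64); #0e5153 → (14, 81, 83).
R = 47 + 0.34 × (14 − 47) = 47 + 0.34 × -33 = 35.78 → 36
G = 54 + 0.34 × (81 − 54) = 54 + 0.34 × 27 = 63.18 → 63
B = 64 + 0.34 × (83 − 64) = 64 + 0.34 × 19 = 70.46 → 70

(36, 63, 70)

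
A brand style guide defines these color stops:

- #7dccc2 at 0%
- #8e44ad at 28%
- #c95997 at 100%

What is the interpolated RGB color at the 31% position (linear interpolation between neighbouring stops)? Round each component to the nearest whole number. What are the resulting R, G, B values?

(144, 69, 172)

31% lies between the 28% and 100% stops, so the local fraction is t = (31 − 28)/(100 − 28) = 3/72 ≈ 0.0417.
#8e44ad → (142, 68, 173); #c95997 → (201, 89, 151).
R = 142 + 0.0417 × (201 − 142) = 144.46 → 144
G = 68 + 0.0417 × (89 − 68) = 68.876 → 69
B = 173 + 0.0417 × (151 − 173) = 172.083 → 172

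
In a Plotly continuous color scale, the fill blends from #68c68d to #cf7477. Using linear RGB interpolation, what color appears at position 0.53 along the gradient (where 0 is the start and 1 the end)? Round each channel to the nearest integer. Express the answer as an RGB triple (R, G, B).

#68c68d → (104, 198, 141); #cf7477 → (207, 116, 119).
R = 104 + 0.53 × (207 − 104) = 104 + 0.53 × 103 = 158.59 → 159
G = 198 + 0.53 × (116 − 198) = 198 + 0.53 × -82 = 154.54 → 155
B = 141 + 0.53 × (119 − 141) = 141 + 0.53 × -22 = 129.34 → 129
So the blended color is (159, 155, 129), about #9f9b81.

(159, 155, 129)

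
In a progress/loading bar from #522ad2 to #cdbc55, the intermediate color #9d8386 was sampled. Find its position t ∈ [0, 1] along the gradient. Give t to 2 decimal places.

Invert the lerp on the G channel (largest span, 146): t = (131 − 42) / (188 − 42) = 89/146 = 0.60959.
Check on R: (157 − 82)/(205 − 82) = 0.6098 ✓

0.61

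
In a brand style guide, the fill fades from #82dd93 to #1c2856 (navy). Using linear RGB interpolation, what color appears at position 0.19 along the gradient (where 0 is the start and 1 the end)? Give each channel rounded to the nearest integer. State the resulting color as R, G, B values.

#82dd93 → (130, 221, 147); #1c2856 → (28, 40, 86).
R = 130 + 0.19 × (28 − 130) = 130 + 0.19 × -102 = 110.62 → 111
G = 221 + 0.19 × (40 − 221) = 221 + 0.19 × -181 = 186.61 → 187
B = 147 + 0.19 × (86 − 147) = 147 + 0.19 × -61 = 135.41 → 135

(111, 187, 135)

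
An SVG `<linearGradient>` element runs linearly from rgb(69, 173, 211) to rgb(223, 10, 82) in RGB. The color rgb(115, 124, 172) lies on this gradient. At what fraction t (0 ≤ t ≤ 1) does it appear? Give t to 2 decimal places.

Invert the lerp on the G channel (largest span, 163): t = (124 − 173) / (10 − 173) = -49/-163 = 0.30061.
Check on R: (115 − 69)/(223 − 69) = 0.2987 ✓

0.30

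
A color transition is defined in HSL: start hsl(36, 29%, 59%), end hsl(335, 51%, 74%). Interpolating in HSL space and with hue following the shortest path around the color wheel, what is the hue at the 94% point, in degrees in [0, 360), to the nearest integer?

339

Hue: 335 − 36 = 299°, but |299| > 180 so the shorter arc goes the other way: Δh = 299 − 360 = -61°.
H = 36 + 0.94 × (-61) = -21.34 → -21 → -21 mod 360 = 339°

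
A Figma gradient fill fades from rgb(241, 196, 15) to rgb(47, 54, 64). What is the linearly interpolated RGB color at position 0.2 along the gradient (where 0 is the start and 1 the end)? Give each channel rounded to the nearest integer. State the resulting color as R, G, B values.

(202, 168, 25)

R = 241 + 0.2 × (47 − 241) = 241 + 0.2 × -194 = 202.2 → 202
G = 196 + 0.2 × (54 − 196) = 196 + 0.2 × -142 = 167.6 → 168
B = 15 + 0.2 × (64 − 15) = 15 + 0.2 × 49 = 24.8 → 25
So the blended color is (202, 168, 25), about #caa819.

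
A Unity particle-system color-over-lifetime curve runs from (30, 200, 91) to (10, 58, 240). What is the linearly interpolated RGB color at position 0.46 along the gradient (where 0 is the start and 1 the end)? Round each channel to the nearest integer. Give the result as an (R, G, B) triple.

R = 30 + 0.46 × (10 − 30) = 30 + 0.46 × -20 = 20.8 → 21
G = 200 + 0.46 × (58 − 200) = 200 + 0.46 × -142 = 134.68 → 135
B = 91 + 0.46 × (240 − 91) = 91 + 0.46 × 149 = 159.54 → 160

(21, 135, 160)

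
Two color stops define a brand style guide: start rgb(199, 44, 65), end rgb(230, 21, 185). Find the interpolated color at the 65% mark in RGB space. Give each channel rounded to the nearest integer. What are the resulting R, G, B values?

65% corresponds to t = 0.65.
R = 199 + 0.65 × (230 − 199) = 199 + 0.65 × 31 = 219.15 → 219
G = 44 + 0.65 × (21 − 44) = 44 + 0.65 × -23 = 29.05 → 29
B = 65 + 0.65 × (185 − 65) = 65 + 0.65 × 120 = 143 → 143
So the blended color is (219, 29, 143), about #db1d8f.

(219, 29, 143)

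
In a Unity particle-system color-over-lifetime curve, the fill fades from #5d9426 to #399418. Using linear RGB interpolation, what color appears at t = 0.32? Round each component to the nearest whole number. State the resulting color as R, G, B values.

(81, 148, 34)

#5d9426 → (93, 148, 38); #399418 → (57, 148, 24).
R = 93 + 0.32 × (57 − 93) = 93 + 0.32 × -36 = 81.48 → 81
G = 148 + 0.32 × (148 − 148) = 148 + 0.32 × 0 = 148 → 148
B = 38 + 0.32 × (24 − 38) = 38 + 0.32 × -14 = 33.52 → 34
So the blended color is (81, 148, 34), about #519422.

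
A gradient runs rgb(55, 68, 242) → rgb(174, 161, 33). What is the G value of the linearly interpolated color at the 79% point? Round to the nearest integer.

141

G = 68 + 0.79 × (161 − 68) = 141.47 → 141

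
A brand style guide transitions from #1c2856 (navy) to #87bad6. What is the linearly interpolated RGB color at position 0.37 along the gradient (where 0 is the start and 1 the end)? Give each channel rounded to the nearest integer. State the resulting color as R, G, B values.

#1c2856 → (28, 40, 86); #87bad6 → (135, 186, 214).
R = 28 + 0.37 × (135 − 28) = 28 + 0.37 × 107 = 67.59 → 68
G = 40 + 0.37 × (186 − 40) = 40 + 0.37 × 146 = 94.02 → 94
B = 86 + 0.37 × (214 − 86) = 86 + 0.37 × 128 = 133.36 → 133

(68, 94, 133)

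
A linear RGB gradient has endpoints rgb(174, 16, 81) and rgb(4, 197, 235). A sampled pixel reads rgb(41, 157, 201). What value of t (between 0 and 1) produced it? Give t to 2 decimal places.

0.78

Invert the lerp on the G channel (largest span, 181): t = (157 − 16) / (197 − 16) = 141/181 = 0.77901.
Check on R: (41 − 174)/(4 − 174) = 0.7824 ✓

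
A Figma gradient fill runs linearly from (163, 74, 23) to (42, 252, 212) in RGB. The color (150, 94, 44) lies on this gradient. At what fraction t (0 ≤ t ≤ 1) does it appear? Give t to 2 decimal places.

0.11

Invert the lerp on the B channel (largest span, 189): t = (44 − 23) / (212 − 23) = 21/189 = 0.11111.
Check on R: (150 − 163)/(42 − 163) = 0.1074 ✓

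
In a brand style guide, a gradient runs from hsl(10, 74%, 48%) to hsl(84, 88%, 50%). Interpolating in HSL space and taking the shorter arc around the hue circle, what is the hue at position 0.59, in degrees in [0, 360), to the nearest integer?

54

Hue arc: Δh = 84 − 10 = 74° (|Δh| ≤ 180, already the shorter path).
H = 10 + 0.59 × (74) = 53.66 → 54°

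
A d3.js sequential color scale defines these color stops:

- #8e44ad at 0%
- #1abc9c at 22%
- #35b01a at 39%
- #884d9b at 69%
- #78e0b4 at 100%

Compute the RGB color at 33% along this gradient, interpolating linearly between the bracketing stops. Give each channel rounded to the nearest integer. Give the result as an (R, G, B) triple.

33% lies between the 22% and 39% stops, so the local fraction is t = (33 − 22)/(39 − 22) = 11/17 ≈ 0.6471.
#1abc9c → (26, 188, 156); #35b01a → (53, 176, 26).
R = 26 + 0.6471 × (53 − 26) = 43.472 → 43
G = 188 + 0.6471 × (176 − 188) = 180.235 → 180
B = 156 + 0.6471 × (26 − 156) = 71.877 → 72

(43, 180, 72)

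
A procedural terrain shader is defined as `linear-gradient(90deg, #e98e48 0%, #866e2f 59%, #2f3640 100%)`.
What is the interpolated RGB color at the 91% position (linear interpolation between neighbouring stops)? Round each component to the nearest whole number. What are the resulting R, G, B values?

91% lies between the 59% and 100% stops, so the local fraction is t = (91 − 59)/(100 − 59) = 32/41 ≈ 0.7805.
#866e2f → (134, 110, 47); #2f3640 → (47, 54, 64).
R = 134 + 0.7805 × (47 − 134) = 66.097 → 66
G = 110 + 0.7805 × (54 − 110) = 66.292 → 66
B = 47 + 0.7805 × (64 − 47) = 60.269 → 60

(66, 66, 60)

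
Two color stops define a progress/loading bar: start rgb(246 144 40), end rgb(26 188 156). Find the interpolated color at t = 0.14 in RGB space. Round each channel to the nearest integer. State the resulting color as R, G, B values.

(215, 150, 56)

R = 246 + 0.14 × (26 − 246) = 246 + 0.14 × -220 = 215.2 → 215
G = 144 + 0.14 × (188 − 144) = 144 + 0.14 × 44 = 150.16 → 150
B = 40 + 0.14 × (156 − 40) = 40 + 0.14 × 116 = 56.24 → 56
So the blended color is (215, 150, 56), about #d79638.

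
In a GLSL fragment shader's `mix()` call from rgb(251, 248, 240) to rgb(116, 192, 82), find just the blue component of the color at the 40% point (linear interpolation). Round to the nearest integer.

177

B = 240 + 0.4 × (82 − 240) = 176.8 → 177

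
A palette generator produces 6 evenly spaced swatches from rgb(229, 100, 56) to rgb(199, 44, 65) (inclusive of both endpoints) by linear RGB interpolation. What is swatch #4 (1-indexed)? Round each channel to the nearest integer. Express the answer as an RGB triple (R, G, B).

(211, 66, 61)

With 6 swatches and endpoints inclusive, swatch 4 sits at t = (4 − 1)/(6 − 1) = 3/5 ≈ 0.6.
R = 229 + 0.6 × (199 − 229) = 211 → 211
G = 100 + 0.6 × (44 − 100) = 66.4 → 66
B = 56 + 0.6 × (65 − 56) = 61.4 → 61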